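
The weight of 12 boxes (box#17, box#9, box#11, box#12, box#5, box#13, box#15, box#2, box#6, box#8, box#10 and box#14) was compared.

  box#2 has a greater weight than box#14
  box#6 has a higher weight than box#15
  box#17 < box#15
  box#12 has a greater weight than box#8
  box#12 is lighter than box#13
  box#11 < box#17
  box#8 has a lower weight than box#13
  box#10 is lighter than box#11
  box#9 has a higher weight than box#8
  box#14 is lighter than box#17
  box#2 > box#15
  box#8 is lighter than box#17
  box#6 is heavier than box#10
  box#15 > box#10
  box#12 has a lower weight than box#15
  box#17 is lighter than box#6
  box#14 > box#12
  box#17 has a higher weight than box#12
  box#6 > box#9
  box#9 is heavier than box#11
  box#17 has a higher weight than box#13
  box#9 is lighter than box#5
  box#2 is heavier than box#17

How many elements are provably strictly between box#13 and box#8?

1

Chaining upward from box#8 reaches: box#12, box#14, box#9, box#17, box#15, box#6, box#2, box#5.
Chaining downward from box#13 reaches: box#12.
Strictly between box#8 and box#13 are those in both lists: box#12 — 1 element.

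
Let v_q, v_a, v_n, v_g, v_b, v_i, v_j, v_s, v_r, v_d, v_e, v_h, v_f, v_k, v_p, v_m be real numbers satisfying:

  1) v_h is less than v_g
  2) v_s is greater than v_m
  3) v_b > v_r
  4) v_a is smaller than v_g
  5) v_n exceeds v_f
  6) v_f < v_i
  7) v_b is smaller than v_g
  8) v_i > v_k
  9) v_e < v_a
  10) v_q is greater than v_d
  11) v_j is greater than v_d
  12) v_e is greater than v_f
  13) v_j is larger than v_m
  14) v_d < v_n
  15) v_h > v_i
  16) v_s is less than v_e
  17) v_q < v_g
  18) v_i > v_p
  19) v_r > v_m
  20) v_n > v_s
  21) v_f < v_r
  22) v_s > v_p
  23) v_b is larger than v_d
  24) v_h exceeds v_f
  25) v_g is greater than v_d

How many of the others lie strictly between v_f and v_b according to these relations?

Chaining upward from v_f reaches: v_r, v_i, v_e, v_n, v_a, v_h, v_g.
Chaining downward from v_b reaches: v_d, v_m, v_r.
Strictly between v_f and v_b are those in both lists: v_r — 1 element.

1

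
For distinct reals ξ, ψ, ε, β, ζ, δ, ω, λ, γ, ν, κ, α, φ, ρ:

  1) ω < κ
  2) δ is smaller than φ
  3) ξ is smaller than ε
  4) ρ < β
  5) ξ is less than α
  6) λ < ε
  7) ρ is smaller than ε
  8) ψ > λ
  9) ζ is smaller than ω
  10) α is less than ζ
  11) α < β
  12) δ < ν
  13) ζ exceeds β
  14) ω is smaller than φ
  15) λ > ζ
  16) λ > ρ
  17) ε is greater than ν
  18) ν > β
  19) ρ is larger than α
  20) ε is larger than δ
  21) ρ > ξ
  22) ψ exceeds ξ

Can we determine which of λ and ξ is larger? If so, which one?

ξ < α and α < ρ give ξ < ρ.
With ρ < β: ξ < α < ρ < β.
Then β < ζ extends the chain to ζ.
Then ζ < λ extends the chain to λ.
So λ is larger.

λ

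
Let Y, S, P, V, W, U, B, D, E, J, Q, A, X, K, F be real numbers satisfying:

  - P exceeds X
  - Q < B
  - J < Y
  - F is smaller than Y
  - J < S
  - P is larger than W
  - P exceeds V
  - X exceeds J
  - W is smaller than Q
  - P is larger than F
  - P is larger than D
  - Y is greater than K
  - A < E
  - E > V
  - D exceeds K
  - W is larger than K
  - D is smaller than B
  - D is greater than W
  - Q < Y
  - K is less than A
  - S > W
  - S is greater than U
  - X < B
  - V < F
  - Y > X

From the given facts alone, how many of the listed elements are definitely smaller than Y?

7

The elements the relations force below Y are K, W, V, J, F, Q, X — no chain reaches any other.
That is 7.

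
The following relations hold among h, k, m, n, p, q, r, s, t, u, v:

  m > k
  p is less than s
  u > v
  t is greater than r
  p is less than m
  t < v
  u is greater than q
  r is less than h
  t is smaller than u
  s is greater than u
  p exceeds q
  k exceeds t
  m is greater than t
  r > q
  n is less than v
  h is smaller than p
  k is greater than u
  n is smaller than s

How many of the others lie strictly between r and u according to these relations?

The relations place r below u. An element lies strictly between them when it is forced above r and also forced below u.
Above r: {h, t, v, p, s, k, m}. Below u: {q, t, n, v}.
Intersection: {t, v} — 2.

2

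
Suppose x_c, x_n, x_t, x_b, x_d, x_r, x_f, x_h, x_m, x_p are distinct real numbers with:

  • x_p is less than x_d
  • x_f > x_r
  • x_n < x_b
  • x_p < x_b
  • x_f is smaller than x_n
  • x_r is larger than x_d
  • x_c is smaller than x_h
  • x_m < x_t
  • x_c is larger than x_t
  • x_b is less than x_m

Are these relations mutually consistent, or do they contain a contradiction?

The single ordering x_p < x_d < x_r < x_f < x_n < x_b < x_m < x_t < x_c < x_h satisfies every listed relation, so no contradiction arises.

consistent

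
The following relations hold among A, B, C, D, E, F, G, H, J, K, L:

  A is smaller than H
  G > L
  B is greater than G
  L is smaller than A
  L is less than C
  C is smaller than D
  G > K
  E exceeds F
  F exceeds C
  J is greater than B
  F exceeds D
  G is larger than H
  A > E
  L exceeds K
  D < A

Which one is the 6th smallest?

E

Chaining the given pairs: K < L < C < D < F < E < A < H < G < B < J.
The 6th smallest is E.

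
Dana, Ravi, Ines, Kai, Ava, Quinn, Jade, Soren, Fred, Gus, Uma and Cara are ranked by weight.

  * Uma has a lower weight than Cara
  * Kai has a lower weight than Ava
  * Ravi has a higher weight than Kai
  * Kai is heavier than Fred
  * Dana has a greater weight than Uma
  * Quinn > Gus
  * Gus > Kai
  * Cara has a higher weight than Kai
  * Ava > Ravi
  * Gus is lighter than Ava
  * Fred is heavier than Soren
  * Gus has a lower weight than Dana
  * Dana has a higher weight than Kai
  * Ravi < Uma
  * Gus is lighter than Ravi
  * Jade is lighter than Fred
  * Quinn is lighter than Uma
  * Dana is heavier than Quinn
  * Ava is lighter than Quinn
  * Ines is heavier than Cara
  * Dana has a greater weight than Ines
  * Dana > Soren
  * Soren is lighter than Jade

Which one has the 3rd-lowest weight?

Fred

Chaining the given pairs: Soren < Jade < Fred < Kai < Gus < Ravi < Ava < Quinn < Uma < Cara < Ines < Dana.
The 3rd smallest is Fred.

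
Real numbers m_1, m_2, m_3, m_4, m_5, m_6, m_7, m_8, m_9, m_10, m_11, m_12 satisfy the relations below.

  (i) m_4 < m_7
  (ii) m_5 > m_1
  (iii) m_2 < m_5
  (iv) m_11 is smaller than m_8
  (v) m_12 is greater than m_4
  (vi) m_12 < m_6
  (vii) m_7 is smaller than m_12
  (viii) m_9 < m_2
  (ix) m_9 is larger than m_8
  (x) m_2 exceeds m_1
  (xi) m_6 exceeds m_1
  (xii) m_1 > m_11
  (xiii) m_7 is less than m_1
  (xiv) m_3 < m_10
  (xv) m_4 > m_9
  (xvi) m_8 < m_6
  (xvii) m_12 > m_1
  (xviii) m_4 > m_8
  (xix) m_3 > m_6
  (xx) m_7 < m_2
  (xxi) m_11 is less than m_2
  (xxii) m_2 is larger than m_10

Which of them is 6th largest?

Piecing the relations together gives one ordering: m_11 < m_8 < m_9 < m_4 < m_7 < m_1 < m_12 < m_6 < m_3 < m_10 < m_2 < m_5.
Counting 6 from the largest end gives m_12.

m_12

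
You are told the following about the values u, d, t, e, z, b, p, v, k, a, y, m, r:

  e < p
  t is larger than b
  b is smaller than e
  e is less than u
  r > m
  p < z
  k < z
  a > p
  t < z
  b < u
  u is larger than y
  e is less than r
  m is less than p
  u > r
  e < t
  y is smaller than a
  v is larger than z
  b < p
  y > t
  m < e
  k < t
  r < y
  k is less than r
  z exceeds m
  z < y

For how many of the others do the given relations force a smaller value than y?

8

Directly below y: t, r, z.
One step further: m, b, k, e, p (8 so far).
Nothing else is reachable below y; 8 in all.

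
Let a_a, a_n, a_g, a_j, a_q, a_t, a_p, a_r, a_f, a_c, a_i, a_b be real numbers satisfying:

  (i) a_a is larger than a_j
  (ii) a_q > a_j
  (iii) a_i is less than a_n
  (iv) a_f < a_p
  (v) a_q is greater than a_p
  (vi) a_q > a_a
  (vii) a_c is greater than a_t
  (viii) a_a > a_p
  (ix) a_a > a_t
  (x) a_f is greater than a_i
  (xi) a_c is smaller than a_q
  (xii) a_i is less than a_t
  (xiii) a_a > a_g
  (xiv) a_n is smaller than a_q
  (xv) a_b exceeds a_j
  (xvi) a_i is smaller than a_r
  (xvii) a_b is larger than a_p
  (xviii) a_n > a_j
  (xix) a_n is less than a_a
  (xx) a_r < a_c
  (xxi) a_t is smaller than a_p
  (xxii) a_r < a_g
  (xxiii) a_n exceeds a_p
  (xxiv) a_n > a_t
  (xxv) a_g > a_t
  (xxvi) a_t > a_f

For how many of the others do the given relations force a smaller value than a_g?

Directly below a_g: a_t, a_r.
One step further: a_i, a_f (4 so far).
No other element is forced below a_g by the given relations, so the count is 4.

4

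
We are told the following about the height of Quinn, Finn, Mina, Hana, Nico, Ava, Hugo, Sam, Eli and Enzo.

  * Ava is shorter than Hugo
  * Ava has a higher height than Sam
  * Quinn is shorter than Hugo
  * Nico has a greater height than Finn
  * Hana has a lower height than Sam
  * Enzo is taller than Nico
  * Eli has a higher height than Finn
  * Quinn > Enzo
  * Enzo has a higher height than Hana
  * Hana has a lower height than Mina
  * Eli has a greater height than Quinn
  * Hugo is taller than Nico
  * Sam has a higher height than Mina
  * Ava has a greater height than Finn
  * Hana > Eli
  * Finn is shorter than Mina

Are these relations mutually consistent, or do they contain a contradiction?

inconsistent

We have Hana < Enzo stated directly, yet also Enzo < Quinn < Eli < Hana by chaining the others — so Enzo < Hana. Contradiction.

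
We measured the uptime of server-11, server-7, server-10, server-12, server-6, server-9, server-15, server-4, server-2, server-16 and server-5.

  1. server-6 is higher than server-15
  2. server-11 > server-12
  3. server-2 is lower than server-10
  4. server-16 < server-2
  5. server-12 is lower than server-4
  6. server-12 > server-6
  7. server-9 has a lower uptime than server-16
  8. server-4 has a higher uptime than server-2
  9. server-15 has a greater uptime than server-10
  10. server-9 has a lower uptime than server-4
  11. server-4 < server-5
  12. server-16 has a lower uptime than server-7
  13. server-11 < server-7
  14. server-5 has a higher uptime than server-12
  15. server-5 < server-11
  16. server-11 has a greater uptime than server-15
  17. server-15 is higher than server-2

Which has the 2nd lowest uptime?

The consecutive relations fix a unique order: server-9 < server-16 < server-2 < server-10 < server-15 < server-6 < server-12 < server-4 < server-5 < server-11 < server-7.
The 2nd smallest is server-16.

server-16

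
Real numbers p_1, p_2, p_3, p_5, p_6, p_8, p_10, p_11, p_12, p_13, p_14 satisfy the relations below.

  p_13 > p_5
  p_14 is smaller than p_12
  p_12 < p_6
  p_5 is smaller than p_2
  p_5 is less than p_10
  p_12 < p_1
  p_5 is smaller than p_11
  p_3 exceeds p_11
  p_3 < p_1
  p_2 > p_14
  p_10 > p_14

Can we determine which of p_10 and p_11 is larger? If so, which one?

undetermined

Following every chain through p_10: below p_10 we get p_5, p_14.
p_11 is not reached, and no chain runs the other way from p_11 to p_10.
So the given relations leave the order of p_10 and p_11 undetermined.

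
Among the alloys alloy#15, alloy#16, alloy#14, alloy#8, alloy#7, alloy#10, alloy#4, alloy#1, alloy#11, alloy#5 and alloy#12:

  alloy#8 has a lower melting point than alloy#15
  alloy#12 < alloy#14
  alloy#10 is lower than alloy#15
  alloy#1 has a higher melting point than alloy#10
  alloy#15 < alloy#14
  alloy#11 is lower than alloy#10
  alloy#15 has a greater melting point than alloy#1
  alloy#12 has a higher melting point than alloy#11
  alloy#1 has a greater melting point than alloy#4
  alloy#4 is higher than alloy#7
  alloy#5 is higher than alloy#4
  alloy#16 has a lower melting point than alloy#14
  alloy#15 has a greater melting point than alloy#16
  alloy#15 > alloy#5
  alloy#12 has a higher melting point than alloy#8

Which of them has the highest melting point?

alloy#8 is not greatest since alloy#8 < alloy#15; alloy#16 is not greatest since alloy#16 < alloy#14; alloy#7 is not greatest since alloy#7 < alloy#4; alloy#4 is not greatest since alloy#4 < alloy#1; alloy#11 is not greatest since alloy#11 < alloy#12; alloy#10 is not greatest since alloy#10 < alloy#1; alloy#12 is not greatest since alloy#12 < alloy#14; alloy#5 is not greatest since alloy#5 < alloy#15; alloy#1 is not greatest since alloy#1 < alloy#15; alloy#15 is not greatest since alloy#15 < alloy#14.
Only alloy#14 has nothing above it, so alloy#14 is the highest melting point.

alloy#14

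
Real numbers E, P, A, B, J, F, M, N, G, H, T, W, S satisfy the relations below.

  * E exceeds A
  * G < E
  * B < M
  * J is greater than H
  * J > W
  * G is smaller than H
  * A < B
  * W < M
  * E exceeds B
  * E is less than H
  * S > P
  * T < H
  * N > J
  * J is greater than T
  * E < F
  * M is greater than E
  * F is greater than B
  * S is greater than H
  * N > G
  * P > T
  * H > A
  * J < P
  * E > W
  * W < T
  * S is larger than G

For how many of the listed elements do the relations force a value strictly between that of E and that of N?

The relations place E below N. An element lies strictly between them when it is forced above E and also forced below N.
Above E: {F, M, H, J, P, S}. Below N: {W, A, G, T, B, H, J}.
Intersection: {H, J} — 2.

2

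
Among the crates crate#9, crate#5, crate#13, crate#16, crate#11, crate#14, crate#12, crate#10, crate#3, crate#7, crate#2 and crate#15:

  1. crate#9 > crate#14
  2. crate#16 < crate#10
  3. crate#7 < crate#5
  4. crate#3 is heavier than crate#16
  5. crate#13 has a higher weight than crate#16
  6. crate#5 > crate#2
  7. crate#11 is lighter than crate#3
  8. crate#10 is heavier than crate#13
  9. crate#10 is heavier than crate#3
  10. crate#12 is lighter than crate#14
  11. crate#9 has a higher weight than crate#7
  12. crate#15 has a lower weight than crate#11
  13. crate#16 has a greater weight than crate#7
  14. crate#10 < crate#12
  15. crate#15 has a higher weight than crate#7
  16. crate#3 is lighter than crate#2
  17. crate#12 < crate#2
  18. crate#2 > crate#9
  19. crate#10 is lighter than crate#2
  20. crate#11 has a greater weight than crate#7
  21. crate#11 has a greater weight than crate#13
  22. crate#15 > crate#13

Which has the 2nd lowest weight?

crate#16

Piecing the relations together gives one ordering: crate#7 < crate#16 < crate#13 < crate#15 < crate#11 < crate#3 < crate#10 < crate#12 < crate#14 < crate#9 < crate#2 < crate#5.
The 2nd smallest is crate#16.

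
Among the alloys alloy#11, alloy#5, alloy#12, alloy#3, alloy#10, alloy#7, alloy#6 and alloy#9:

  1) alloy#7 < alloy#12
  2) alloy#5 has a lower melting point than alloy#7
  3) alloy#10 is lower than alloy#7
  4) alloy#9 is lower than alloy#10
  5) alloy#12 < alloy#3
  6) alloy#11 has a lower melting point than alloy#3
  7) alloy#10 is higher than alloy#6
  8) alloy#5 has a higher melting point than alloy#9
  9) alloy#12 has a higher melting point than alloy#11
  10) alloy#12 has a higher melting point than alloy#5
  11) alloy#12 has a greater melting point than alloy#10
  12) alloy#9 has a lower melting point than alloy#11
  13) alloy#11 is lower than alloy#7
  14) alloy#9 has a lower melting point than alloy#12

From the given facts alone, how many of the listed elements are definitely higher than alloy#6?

Directly above alloy#6: alloy#10.
One step further: alloy#7, alloy#12 (3 so far).
One step further: alloy#3 (4 so far).
Nothing else is reachable above alloy#6; 4 in all.

4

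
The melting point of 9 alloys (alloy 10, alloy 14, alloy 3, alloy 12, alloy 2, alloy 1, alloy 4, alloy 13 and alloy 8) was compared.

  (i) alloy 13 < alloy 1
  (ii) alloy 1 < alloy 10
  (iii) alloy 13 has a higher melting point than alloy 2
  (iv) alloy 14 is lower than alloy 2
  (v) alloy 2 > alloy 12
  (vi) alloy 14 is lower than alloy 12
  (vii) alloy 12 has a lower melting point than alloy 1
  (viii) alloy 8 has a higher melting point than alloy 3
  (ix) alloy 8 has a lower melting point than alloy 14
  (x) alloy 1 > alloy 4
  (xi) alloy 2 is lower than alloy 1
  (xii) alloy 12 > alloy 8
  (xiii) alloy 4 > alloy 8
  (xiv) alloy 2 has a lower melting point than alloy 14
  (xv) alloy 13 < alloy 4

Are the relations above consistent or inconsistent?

inconsistent

Chaining the given relations yields alloy 14 < alloy 12 < alloy 2, so alloy 14 < alloy 2. But one relation states alloy 2 < alloy 14. These cannot both hold.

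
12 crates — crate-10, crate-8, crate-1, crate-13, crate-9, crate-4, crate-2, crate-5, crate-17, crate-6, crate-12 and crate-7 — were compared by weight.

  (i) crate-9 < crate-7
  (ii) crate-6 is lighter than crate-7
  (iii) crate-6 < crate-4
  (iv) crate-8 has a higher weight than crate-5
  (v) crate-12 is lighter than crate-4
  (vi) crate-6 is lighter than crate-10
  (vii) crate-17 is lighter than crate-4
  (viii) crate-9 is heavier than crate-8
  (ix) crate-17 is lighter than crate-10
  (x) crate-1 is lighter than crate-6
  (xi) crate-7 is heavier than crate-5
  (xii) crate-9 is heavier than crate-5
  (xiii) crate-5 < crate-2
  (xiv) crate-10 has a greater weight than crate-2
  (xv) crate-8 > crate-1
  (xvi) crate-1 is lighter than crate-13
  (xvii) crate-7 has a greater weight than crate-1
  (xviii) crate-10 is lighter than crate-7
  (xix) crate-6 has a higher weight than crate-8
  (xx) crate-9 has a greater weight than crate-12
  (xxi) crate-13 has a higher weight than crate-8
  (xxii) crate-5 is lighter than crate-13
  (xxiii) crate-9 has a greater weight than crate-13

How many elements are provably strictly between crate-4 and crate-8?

1

The relations place crate-8 below crate-4. An element lies strictly between them when it is forced above crate-8 and also forced below crate-4.
Above crate-8: {crate-13, crate-6, crate-9, crate-10, crate-7}. Below crate-4: {crate-1, crate-12, crate-5, crate-17, crate-6}.
Intersection: {crate-6} — 1.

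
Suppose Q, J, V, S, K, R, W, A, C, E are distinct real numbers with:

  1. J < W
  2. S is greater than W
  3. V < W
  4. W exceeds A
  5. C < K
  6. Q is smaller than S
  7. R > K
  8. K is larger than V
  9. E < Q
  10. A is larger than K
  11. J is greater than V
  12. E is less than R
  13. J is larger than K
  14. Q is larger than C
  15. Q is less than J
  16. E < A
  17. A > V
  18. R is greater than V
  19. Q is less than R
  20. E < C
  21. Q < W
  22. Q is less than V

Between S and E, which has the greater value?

Following the relations from E: E < C < Q < V < K < A < W < S.
So E < S; S is the larger of the two.

S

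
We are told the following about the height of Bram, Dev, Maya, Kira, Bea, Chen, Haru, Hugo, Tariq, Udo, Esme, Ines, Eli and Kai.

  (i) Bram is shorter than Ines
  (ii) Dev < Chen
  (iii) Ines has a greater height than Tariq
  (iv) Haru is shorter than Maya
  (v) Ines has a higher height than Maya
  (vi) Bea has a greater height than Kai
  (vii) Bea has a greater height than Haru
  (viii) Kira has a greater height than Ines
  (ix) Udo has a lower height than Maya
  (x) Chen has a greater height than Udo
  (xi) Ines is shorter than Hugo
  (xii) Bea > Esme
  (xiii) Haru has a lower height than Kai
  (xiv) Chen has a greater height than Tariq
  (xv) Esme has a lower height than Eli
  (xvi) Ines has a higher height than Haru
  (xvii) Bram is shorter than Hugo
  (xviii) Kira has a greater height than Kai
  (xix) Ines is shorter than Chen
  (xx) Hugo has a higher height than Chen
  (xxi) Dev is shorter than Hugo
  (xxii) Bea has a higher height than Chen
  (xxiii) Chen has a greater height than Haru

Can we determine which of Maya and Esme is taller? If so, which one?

undetermined

Following every chain through Esme: above Esme we get Eli, Bea.
Maya is not reached, and no chain runs the other way from Maya to Esme.
So the given relations leave the order of Esme and Maya undetermined.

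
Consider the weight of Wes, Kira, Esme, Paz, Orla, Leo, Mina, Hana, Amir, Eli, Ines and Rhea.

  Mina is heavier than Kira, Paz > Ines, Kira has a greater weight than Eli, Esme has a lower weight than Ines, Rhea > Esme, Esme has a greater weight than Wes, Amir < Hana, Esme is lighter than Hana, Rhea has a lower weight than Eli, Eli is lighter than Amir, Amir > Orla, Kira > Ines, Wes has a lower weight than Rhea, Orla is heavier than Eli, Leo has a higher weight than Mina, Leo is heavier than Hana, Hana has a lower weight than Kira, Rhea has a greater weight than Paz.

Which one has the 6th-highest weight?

Orla

The consecutive relations fix a unique order: Wes < Esme < Ines < Paz < Rhea < Eli < Orla < Amir < Hana < Kira < Mina < Leo.
Counting 6 from the largest end gives Orla.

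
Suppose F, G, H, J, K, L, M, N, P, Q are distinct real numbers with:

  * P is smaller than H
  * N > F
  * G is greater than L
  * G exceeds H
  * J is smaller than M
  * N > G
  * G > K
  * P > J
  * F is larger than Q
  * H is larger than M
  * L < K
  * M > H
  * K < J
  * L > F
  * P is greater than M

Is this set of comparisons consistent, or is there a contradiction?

We have H < M stated directly, yet also M < P < H by chaining the others — so M < H. Contradiction.

inconsistent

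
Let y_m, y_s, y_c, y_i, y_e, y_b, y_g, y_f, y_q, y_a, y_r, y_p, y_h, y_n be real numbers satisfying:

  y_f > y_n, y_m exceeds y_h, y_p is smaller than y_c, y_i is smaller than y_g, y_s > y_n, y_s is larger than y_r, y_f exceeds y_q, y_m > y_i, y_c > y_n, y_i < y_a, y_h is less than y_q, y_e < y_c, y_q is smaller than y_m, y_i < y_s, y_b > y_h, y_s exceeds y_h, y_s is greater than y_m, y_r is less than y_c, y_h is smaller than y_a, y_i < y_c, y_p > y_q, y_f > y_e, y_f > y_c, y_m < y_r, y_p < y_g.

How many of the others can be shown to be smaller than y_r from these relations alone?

Directly below y_r: y_m.
One step further: y_h, y_q, y_i (4 so far).
No other element is forced below y_r by the given relations, so the count is 4.

4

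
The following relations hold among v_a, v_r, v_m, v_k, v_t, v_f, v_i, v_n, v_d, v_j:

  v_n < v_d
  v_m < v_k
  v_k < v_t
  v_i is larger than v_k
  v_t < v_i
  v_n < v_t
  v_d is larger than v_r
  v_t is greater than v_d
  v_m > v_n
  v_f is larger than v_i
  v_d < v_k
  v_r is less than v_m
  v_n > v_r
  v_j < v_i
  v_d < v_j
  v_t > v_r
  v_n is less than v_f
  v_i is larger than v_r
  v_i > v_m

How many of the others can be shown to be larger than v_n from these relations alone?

Directly above v_n: v_d, v_m, v_t, v_f.
One step further: v_j, v_k, v_i (7 so far).
No other element is forced above v_n by the given relations, so the count is 7.

7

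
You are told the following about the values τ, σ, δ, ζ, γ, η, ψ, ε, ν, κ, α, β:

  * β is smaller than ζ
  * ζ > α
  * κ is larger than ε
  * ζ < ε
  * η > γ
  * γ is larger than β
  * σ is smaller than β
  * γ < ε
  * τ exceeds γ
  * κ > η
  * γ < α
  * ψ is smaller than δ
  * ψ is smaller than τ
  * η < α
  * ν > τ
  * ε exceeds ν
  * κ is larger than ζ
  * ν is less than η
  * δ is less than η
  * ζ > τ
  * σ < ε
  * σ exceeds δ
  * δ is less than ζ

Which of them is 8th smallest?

Piecing the relations together gives one ordering: ψ < δ < σ < β < γ < τ < ν < η < α < ζ < ε < κ.
The 8th smallest is η.

η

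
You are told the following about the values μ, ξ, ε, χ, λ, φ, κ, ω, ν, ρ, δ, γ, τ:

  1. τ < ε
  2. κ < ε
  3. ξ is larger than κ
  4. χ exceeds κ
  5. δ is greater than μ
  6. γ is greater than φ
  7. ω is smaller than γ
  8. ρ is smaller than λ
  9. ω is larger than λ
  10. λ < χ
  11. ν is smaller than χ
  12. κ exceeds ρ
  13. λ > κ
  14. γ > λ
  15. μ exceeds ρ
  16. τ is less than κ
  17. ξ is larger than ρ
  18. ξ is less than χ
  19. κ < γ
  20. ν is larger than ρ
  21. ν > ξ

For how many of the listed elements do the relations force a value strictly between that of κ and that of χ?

3

The relations place κ below χ. An element lies strictly between them when it is forced above κ and also forced below χ.
Above κ: {λ, ω, ξ, ν, γ, ε}. Below χ: {ρ, τ, λ, ξ, ν}.
Intersection: {λ, ξ, ν} — 3.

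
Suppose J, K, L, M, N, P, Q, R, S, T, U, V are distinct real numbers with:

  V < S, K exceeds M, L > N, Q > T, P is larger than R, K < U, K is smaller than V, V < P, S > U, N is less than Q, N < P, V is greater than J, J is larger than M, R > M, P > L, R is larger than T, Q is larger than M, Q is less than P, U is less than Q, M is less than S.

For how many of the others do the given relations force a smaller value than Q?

5

The elements the relations force below Q are M, N, K, T, U — no chain reaches any other.
That is 5.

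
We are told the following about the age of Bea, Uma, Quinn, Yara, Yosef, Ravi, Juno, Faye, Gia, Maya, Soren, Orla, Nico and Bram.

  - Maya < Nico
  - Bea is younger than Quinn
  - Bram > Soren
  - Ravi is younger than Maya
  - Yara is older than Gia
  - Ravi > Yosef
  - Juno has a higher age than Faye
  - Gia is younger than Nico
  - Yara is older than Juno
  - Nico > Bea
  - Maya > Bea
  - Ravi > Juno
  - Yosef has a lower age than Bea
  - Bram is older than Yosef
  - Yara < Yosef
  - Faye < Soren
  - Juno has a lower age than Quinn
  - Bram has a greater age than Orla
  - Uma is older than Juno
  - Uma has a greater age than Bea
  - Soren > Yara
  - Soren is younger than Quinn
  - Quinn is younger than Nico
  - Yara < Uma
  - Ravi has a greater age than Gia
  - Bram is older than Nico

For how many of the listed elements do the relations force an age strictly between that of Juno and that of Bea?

2

Chaining upward from Juno reaches: Yara, Yosef, Uma, Soren, Ravi, Quinn, Maya, Nico, Bram.
Chaining downward from Bea reaches: Faye, Gia, Yara, Yosef.
Strictly between Juno and Bea are those in both lists: Yara, Yosef — 2 elements.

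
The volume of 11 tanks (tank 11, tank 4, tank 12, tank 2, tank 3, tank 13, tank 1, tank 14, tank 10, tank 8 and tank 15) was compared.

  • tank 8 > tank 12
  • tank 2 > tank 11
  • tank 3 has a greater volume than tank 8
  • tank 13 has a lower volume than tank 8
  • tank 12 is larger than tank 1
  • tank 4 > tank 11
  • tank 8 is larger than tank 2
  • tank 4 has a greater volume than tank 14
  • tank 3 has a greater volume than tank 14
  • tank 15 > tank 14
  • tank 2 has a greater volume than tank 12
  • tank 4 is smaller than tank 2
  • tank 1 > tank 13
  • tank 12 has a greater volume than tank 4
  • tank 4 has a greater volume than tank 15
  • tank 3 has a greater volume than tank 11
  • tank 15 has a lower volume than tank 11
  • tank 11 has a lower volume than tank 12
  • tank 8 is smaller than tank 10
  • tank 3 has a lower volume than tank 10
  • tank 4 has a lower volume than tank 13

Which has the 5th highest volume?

tank 12

Chaining the given pairs: tank 14 < tank 15 < tank 11 < tank 4 < tank 13 < tank 1 < tank 12 < tank 2 < tank 8 < tank 3 < tank 10.
The 5th largest is tank 12.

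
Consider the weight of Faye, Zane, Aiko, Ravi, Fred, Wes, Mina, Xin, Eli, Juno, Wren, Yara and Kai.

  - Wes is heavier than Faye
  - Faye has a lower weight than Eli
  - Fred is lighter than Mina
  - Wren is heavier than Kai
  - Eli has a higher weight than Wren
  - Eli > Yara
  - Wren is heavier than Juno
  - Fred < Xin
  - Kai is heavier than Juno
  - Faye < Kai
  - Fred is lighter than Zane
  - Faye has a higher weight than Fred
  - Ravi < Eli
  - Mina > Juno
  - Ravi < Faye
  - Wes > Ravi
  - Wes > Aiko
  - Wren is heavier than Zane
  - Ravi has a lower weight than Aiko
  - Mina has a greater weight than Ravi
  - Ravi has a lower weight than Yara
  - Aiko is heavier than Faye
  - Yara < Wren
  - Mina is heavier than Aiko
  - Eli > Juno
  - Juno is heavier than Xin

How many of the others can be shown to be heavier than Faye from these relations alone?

6

The elements the relations force above Faye are Kai, Aiko, Wren, Wes, Eli, Mina — no chain reaches any other.
That is 6.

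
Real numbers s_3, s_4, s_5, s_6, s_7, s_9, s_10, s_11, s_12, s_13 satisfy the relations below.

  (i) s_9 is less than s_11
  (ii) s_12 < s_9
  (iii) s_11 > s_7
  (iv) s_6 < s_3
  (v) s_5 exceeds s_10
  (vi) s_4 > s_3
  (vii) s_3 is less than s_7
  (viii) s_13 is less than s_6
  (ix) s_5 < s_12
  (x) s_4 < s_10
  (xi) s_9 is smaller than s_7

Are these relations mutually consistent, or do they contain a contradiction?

Every relation is compatible with s_13 < s_6 < s_3 < s_4 < s_10 < s_5 < s_12 < s_9 < s_7 < s_11; the set is consistent.

consistent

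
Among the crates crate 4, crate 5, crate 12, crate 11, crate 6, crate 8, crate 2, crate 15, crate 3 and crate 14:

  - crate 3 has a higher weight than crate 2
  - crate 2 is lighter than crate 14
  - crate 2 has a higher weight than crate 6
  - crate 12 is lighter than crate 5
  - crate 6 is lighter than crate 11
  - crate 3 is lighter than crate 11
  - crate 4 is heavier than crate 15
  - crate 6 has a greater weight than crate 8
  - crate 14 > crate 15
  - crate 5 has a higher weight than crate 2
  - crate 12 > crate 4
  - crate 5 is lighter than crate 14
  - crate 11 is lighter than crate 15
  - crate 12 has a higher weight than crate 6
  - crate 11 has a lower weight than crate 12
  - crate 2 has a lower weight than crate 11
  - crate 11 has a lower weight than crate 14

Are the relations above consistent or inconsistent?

consistent

Every relation is compatible with crate 8 < crate 6 < crate 2 < crate 3 < crate 11 < crate 15 < crate 4 < crate 12 < crate 5 < crate 14; the set is consistent.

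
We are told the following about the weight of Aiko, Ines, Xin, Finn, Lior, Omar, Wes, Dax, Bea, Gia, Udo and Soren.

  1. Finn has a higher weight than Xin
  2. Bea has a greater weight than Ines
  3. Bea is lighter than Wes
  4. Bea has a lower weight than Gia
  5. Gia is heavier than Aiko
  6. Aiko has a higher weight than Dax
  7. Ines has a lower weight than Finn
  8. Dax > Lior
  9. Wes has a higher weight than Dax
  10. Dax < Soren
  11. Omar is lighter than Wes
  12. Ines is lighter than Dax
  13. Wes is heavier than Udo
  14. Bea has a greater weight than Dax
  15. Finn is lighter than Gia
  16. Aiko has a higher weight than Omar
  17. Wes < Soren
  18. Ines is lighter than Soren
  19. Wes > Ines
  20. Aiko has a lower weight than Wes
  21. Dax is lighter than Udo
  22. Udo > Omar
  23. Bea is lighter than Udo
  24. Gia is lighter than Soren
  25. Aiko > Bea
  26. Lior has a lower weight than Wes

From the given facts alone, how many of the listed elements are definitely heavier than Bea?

From Bea the given relations immediately reach Aiko, Gia, Udo, Wes.
From those, Soren — 5 in total.
Nothing else is reachable above Bea; 5 in all.

5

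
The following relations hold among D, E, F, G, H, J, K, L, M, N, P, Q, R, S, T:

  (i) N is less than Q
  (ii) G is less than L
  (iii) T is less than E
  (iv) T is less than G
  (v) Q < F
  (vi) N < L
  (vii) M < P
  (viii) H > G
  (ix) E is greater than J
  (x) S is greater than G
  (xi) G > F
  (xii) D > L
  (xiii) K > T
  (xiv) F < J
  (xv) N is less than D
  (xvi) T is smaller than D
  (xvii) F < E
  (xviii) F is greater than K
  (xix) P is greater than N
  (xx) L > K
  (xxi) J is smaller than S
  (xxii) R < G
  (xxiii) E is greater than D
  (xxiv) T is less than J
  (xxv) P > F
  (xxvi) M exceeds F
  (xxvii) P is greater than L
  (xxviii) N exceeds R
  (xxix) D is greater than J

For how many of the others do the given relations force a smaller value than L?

From L the given relations immediately reach K, N, G.
From those, T, R, F — 6 in total.
From those, Q — 7 in total.
Nothing else is reachable below L; 7 in all.

7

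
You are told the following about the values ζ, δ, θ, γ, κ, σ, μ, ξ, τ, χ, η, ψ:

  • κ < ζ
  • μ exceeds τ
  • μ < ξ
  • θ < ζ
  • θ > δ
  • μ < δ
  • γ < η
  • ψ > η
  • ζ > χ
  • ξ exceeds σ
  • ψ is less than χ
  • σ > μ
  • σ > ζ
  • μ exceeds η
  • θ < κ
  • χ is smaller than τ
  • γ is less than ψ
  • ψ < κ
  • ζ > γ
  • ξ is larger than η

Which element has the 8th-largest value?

τ

The consecutive relations fix a unique order: γ < η < ψ < χ < τ < μ < δ < θ < κ < ζ < σ < ξ.
The 8th largest is τ.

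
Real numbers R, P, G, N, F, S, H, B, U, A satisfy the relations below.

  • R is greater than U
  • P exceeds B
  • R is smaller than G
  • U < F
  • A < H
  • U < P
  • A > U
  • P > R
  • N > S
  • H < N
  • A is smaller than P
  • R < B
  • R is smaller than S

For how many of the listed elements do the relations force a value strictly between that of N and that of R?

The relations place R below N. An element lies strictly between them when it is forced above R and also forced below N.
Above R: {S, B, G, P}. Below N: {U, A, S, H}.
Intersection: {S} — 1.

1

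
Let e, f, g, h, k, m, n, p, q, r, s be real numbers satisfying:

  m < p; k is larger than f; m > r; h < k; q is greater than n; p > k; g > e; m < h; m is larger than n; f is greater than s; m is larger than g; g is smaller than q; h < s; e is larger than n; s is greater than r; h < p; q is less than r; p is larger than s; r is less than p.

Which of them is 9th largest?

The consecutive relations fix a unique order: n < e < g < q < r < m < h < s < f < k < p.
The 9th largest is g.

g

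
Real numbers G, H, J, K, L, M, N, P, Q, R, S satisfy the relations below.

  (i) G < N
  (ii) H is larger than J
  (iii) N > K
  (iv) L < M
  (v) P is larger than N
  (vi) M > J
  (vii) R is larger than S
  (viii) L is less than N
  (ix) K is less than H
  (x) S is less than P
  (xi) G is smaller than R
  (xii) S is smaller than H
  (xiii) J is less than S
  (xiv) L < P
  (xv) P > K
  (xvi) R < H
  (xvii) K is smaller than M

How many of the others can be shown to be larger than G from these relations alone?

From G the given relations immediately reach R, N.
From those, H, P — 4 in total.
No other element is forced above G by the given relations, so the count is 4.

4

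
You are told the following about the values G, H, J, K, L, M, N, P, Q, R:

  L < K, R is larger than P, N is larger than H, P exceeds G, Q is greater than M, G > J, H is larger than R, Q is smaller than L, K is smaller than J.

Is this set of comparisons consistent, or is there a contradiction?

consistent

The single ordering M < Q < L < K < J < G < P < R < H < N satisfies every listed relation, so no contradiction arises.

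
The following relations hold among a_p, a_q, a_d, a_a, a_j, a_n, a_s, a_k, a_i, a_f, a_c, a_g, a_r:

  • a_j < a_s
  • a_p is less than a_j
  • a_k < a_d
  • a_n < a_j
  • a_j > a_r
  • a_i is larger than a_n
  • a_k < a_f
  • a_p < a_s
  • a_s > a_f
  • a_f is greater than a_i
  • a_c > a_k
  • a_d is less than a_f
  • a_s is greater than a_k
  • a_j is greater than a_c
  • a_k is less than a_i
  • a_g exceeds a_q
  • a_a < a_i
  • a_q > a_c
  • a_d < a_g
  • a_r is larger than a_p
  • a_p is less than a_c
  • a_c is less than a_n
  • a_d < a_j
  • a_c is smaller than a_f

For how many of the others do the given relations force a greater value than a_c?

7

The elements the relations force above a_c are a_n, a_q, a_i, a_f, a_g, a_j, a_s — no chain reaches any other.
That is 7.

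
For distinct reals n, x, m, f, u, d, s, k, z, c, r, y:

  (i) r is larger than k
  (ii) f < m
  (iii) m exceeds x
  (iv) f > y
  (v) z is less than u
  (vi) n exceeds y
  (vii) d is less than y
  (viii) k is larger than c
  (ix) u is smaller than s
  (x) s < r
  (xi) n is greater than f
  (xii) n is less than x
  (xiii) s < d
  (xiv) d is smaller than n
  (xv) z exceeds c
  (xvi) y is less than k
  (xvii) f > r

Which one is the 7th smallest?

k

The consecutive relations fix a unique order: c < z < u < s < d < y < k < r < f < n < x < m.
Counting 7 from the smallest end gives k.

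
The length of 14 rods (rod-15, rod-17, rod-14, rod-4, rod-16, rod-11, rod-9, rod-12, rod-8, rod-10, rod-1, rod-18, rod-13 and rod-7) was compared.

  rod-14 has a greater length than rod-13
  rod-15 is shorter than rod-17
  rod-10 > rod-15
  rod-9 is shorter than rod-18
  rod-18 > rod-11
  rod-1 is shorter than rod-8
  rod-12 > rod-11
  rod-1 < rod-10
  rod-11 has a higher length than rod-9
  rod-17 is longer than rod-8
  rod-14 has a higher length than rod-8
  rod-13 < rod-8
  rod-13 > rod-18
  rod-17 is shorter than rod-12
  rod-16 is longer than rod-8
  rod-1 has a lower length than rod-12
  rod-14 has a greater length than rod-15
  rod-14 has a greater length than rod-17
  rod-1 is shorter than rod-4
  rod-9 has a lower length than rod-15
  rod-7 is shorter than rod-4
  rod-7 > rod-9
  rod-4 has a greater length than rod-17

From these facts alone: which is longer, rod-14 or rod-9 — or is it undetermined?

rod-14

Following the relations from rod-9: rod-9 < rod-11 < rod-18 < rod-13 < rod-8 < rod-17 < rod-14.
So rod-14 is longer.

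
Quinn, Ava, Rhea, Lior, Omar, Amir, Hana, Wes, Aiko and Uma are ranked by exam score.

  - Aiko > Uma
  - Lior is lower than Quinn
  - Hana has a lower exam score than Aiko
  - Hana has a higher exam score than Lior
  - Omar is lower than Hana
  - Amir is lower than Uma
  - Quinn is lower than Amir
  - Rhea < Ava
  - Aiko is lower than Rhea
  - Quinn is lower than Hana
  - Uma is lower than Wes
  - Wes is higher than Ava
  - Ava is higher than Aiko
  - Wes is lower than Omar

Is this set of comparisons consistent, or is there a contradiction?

We have Ava < Wes stated directly, yet also Wes < Omar < Hana < Aiko < Rhea < Ava by chaining the others — so Wes < Ava. Contradiction.

inconsistent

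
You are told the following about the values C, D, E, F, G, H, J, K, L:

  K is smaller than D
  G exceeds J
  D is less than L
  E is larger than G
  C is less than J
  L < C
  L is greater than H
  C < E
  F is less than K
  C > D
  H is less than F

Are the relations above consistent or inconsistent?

consistent

The single ordering H < F < K < D < L < C < J < G < E satisfies every listed relation, so no contradiction arises.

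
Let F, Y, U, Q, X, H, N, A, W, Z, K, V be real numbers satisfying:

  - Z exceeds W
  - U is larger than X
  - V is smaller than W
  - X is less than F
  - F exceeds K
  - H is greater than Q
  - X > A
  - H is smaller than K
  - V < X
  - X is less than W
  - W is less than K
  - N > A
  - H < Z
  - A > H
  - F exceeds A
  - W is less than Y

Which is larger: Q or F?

F

Q < H and H < A give Q < A.
Then A < X extends the chain to X.
Then X < W extends the chain to W.
Then W < K extends the chain to K.
Then K < F extends the chain to F.
So Q < F; F is the larger of the two.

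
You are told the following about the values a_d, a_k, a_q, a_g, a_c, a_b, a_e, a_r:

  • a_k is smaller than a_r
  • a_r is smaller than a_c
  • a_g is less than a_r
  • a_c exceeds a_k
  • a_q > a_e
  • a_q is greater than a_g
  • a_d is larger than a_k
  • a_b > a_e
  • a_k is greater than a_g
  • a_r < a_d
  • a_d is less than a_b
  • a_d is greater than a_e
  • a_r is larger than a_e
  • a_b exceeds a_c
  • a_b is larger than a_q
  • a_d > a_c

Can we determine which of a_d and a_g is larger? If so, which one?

a_g < a_k and a_k < a_r give a_g < a_r.
Then a_r < a_c extends the chain to a_c.
Then a_c < a_d extends the chain to a_d.
So a_d is larger.

a_d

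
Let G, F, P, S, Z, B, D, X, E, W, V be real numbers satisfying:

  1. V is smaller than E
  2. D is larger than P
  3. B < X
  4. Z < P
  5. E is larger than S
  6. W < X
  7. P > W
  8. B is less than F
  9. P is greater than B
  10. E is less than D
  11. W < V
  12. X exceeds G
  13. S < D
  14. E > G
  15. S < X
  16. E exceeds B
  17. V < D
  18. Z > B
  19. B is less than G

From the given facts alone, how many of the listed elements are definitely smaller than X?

4

The elements the relations force below X are W, B, G, S — no chain reaches any other.
That is 4.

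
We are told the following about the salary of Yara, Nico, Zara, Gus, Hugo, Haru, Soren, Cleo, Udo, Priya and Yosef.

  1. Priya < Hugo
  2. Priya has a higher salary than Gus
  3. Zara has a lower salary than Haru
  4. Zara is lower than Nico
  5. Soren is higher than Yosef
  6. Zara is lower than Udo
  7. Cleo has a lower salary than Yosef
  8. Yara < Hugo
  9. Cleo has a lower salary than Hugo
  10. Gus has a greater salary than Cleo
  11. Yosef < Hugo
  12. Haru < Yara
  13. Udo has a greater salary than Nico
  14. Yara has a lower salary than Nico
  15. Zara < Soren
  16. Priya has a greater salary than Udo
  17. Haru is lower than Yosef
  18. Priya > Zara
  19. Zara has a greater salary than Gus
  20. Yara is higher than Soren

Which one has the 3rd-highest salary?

Piecing the relations together gives one ordering: Cleo < Gus < Zara < Haru < Yosef < Soren < Yara < Nico < Udo < Priya < Hugo.
Counting 3 from the largest end gives Udo.

Udo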